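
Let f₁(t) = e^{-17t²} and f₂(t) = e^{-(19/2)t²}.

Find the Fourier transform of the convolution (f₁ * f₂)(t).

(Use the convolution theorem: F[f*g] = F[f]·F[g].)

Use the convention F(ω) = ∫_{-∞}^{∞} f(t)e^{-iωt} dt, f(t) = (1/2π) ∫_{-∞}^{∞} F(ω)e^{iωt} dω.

F[f₁*f₂](ω) = \frac{\sqrt{646} \pi e^{- \frac{53 \omega^{2}}{1292}}}{323}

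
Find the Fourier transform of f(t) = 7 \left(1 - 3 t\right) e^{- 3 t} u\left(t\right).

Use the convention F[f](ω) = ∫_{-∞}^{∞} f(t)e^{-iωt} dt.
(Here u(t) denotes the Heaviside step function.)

F(ω) = \frac{7 i \omega}{- \omega^{2} + 6 i \omega + 9}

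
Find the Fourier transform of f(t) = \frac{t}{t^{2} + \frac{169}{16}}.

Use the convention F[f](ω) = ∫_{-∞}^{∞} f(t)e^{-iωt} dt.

F(ω) = - i \pi e^{- \frac{13 \left|{\omega}\right|}{4}} \operatorname{sign}{\left(\omega \right)}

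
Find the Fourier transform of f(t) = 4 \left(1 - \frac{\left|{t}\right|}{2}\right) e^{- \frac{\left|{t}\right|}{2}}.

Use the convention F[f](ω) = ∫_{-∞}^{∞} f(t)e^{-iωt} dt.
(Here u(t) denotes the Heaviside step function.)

F(ω) = \frac{128 \omega^{2}}{\left(4 \omega^{2} + 1\right)^{2}}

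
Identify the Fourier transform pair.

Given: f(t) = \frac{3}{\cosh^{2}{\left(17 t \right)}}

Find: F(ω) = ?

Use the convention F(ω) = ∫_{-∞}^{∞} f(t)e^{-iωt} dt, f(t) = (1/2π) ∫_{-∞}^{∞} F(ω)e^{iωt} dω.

F(ω) = \frac{3 \pi \omega}{289 \sinh{\left(\frac{\pi \omega}{34} \right)}}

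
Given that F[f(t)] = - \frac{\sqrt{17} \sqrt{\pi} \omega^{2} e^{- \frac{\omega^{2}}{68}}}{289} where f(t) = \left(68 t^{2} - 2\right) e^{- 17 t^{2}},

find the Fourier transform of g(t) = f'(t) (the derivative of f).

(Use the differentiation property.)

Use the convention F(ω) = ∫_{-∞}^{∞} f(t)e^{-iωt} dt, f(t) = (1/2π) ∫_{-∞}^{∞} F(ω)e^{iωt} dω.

F[g](ω) = - \frac{\sqrt{17} i \sqrt{\pi} \omega^{3} e^{- \frac{\omega^{2}}{68}}}{289}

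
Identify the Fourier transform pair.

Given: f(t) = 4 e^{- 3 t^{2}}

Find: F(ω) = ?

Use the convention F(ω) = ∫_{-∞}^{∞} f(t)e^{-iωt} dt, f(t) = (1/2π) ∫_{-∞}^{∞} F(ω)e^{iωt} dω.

F(ω) = \frac{4 \sqrt{3} \sqrt{\pi} e^{- \frac{\omega^{2}}{12}}}{3}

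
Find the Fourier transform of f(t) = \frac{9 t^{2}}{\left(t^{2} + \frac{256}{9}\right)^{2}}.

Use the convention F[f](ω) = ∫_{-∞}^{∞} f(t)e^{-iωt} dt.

F(ω) = \frac{9 \pi \left(3 - 16 \left|{\omega}\right|\right) e^{- \frac{16 \left|{\omega}\right|}{3}}}{32}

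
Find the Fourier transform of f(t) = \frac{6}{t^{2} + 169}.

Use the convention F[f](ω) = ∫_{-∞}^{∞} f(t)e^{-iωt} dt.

F(ω) = \frac{6 \pi e^{- 13 \left|{\omega}\right|}}{13}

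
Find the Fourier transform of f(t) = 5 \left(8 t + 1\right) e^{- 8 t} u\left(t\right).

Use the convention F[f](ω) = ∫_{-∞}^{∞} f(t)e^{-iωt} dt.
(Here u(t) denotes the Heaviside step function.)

F(ω) = \frac{5 \left(- i \omega - 16\right)}{\omega^{2} - 16 i \omega - 64}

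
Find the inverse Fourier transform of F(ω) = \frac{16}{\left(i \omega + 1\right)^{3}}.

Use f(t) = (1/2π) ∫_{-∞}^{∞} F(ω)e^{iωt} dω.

f(t) = 8 t^{2} e^{- t} u\left(t\right)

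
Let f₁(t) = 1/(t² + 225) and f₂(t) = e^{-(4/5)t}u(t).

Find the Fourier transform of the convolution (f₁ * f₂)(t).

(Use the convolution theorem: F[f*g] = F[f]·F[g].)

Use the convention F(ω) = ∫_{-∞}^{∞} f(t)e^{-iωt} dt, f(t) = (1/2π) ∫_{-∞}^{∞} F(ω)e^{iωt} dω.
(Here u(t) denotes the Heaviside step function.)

F[f₁*f₂](ω) = \frac{\pi e^{- 15 \left|{\omega}\right|}}{3 \left(5 i \omega + 4\right)}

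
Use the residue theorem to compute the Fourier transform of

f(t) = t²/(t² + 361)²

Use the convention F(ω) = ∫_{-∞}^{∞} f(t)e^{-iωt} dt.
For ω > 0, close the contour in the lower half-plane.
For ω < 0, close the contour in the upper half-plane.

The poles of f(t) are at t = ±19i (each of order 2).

Let g(z) = f(z)e^{-iωz}; for large |z| the factor e^{-iωz} decays in the lower half-plane when ω > 0 and in the upper half-plane when ω < 0.

Case ω > 0 (lower half-plane, clockwise contour ⇒ F(ω) = -2πi·ΣRes):
  Res_{z = - 19 i} g(z) = \frac{i \left(1 - 19 \omega\right) e^{- 19 \omega}}{76} (pole of order 2)
  F(ω) = -2πi·ΣRes = \frac{\pi \left(1 - 19 \omega\right) e^{- 19 \omega}}{38}

Case ω < 0 (upper half-plane, counterclockwise contour ⇒ F(ω) = +2πi·ΣRes):
  Res_{z = 19 i} g(z) = \frac{i \left(- 19 \omega - 1\right) e^{19 \omega}}{76} (pole of order 2)
  F(ω) = 2πi·ΣRes = \frac{\pi \left(19 \omega + 1\right) e^{19 \omega}}{38}

Both cases combine into a single formula in |ω|:

F(ω) = \frac{\pi \left(1 - 19 \left|{\omega}\right|\right) e^{- 19 \left|{\omega}\right|}}{38}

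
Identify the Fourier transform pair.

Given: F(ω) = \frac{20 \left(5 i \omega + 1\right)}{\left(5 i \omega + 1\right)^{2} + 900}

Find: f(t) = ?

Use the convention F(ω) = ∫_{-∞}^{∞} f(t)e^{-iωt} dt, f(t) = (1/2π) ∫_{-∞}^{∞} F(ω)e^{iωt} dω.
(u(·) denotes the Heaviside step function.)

f(t) = 4 e^{- \frac{t}{5}} \cos{\left(6 t \right)} u\left(t\right)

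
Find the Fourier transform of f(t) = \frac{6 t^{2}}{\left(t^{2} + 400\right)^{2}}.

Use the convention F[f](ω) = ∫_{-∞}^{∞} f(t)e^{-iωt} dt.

F(ω) = \frac{3 \pi \left(1 - 20 \left|{\omega}\right|\right) e^{- 20 \left|{\omega}\right|}}{20}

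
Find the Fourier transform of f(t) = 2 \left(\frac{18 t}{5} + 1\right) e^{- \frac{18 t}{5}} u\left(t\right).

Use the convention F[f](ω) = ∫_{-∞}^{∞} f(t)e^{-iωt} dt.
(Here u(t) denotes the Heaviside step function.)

F(ω) = \frac{10 \left(- 5 i \omega - 36\right)}{25 \omega^{2} - 180 i \omega - 324}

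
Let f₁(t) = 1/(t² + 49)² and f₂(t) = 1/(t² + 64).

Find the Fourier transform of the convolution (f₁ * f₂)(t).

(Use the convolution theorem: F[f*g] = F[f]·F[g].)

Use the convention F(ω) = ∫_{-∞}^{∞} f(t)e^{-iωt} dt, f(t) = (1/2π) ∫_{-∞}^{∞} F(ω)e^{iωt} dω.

F[f₁*f₂](ω) = \frac{\pi^{2} \left(7 \left|{\omega}\right| + 1\right) e^{- 15 \left|{\omega}\right|}}{5488}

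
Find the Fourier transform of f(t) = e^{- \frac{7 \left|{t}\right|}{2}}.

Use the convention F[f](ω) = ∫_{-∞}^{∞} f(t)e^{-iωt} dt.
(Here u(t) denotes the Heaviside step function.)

F(ω) = \frac{28}{4 \omega^{2} + 49}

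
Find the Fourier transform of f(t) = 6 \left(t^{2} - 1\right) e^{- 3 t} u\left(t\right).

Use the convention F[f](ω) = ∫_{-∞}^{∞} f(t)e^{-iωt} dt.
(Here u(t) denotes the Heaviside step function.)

F(ω) = \frac{6 \left(2 i \omega - \left(i \omega + 3\right)^{3} + 6\right)}{\left(i \omega + 3\right)^{4}}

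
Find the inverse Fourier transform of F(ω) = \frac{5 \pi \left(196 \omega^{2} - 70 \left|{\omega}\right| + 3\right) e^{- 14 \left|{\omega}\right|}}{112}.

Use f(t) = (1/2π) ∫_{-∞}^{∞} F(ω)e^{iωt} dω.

f(t) = \frac{5 t^{4}}{\left(t^{2} + 196\right)^{3}}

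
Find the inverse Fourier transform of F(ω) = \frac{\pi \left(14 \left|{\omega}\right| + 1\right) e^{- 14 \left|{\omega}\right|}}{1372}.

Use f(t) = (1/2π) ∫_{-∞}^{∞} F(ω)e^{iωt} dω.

f(t) = \frac{4}{\left(t^{2} + 196\right)^{2}}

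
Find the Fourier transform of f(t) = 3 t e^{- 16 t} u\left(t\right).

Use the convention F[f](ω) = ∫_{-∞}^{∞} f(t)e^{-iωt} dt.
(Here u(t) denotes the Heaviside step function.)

F(ω) = \frac{3}{\left(i \omega + 16\right)^{2}}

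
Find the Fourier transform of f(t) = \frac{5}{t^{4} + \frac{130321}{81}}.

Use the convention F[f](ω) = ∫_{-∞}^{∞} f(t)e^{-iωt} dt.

F(ω) = \frac{135 \pi e^{- \frac{19 \sqrt{2} \left|{\omega}\right|}{6}} \sin{\left(\frac{19 \sqrt{2} \left|{\omega}\right|}{6} + \frac{\pi}{4} \right)}}{6859}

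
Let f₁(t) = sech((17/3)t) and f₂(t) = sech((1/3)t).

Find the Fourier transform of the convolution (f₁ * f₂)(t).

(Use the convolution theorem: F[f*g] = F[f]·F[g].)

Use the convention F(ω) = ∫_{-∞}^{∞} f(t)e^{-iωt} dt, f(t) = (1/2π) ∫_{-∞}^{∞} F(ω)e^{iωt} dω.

F[f₁*f₂](ω) = \frac{9 \pi^{2}}{17 \cosh{\left(\frac{3 \pi \omega}{34} \right)} \cosh{\left(\frac{3 \pi \omega}{2} \right)}}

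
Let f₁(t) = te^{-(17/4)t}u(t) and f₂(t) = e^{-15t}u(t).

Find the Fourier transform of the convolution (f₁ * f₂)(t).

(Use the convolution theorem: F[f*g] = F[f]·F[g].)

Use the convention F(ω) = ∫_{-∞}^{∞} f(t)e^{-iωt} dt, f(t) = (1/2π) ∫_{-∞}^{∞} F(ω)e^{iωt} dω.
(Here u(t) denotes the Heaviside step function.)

F[f₁*f₂](ω) = \frac{16}{\left(i \omega + 15\right) \left(4 i \omega + 17\right)^{2}}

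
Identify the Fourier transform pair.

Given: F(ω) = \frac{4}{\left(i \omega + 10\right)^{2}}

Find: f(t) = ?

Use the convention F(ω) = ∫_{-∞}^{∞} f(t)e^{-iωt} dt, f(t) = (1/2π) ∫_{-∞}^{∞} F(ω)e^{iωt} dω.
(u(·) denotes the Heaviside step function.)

f(t) = 4 t e^{- 10 t} u\left(t\right)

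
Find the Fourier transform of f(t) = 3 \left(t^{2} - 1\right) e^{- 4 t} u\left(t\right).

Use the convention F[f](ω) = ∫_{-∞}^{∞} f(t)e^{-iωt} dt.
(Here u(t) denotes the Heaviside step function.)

F(ω) = \frac{3 \left(2 i \omega - \left(i \omega + 4\right)^{3} + 8\right)}{\left(i \omega + 4\right)^{4}}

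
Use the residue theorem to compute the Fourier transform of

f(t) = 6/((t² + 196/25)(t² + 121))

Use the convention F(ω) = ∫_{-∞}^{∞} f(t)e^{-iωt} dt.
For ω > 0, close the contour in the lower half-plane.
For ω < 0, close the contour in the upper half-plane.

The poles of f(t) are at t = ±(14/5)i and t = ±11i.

Let g(z) = f(z)e^{-iωz}; for large |z| the factor e^{-iωz} decays in the lower half-plane when ω > 0 and in the upper half-plane when ω < 0.

Case ω > 0 (lower half-plane, clockwise contour ⇒ F(ω) = -2πi·ΣRes):
  Res_{z = - \frac{14 i}{5}} g(z) = \frac{125 i e^{- \frac{14 \omega}{5}}}{13202}
  Res_{z = - 11 i} g(z) = - \frac{25 i e^{- 11 \omega}}{10373}
  F(ω) = -2πi·ΣRes = - \frac{50 \pi e^{- 11 \omega}}{10373} + \frac{125 \pi e^{- \frac{14 \omega}{5}}}{6601}

Case ω < 0 (upper half-plane, counterclockwise contour ⇒ F(ω) = +2πi·ΣRes):
  Res_{z = \frac{14 i}{5}} g(z) = - \frac{125 i e^{\frac{14 \omega}{5}}}{13202}
  Res_{z = 11 i} g(z) = \frac{25 i e^{11 \omega}}{10373}
  F(ω) = 2πi·ΣRes = \frac{25 \pi \left(55 e^{\frac{14 \omega}{5}} - 14 e^{11 \omega}\right)}{72611}

Both cases combine into a single formula in |ω|:

F(ω) = - \frac{50 \pi e^{- 11 \left|{\omega}\right|}}{10373} + \frac{125 \pi e^{- \frac{14 \left|{\omega}\right|}{5}}}{6601}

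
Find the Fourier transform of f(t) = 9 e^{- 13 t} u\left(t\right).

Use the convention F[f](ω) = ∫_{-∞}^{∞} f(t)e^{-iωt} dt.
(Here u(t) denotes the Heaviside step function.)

F(ω) = \frac{9}{i \omega + 13}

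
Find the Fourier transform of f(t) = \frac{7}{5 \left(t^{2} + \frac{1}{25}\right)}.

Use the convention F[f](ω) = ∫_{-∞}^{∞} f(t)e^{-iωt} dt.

F(ω) = 7 \pi e^{- \frac{\left|{\omega}\right|}{5}}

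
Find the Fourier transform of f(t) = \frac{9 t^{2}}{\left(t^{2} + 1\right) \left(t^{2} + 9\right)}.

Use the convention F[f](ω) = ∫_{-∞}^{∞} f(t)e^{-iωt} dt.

F(ω) = \frac{9 \pi \left(3 - e^{2 \left|{\omega}\right|}\right) e^{- 3 \left|{\omega}\right|}}{8}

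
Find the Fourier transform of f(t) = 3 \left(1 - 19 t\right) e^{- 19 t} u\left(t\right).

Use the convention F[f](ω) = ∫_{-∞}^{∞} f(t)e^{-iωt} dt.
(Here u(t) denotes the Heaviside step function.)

F(ω) = \frac{3 i \omega}{- \omega^{2} + 38 i \omega + 361}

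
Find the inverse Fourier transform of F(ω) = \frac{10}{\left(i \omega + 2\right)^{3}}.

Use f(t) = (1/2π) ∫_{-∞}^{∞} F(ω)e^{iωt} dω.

f(t) = 5 t^{2} e^{- 2 t} u\left(t\right)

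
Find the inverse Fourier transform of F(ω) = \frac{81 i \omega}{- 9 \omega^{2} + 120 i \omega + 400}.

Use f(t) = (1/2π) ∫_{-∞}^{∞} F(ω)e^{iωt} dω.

f(t) = 9 \left(1 - \frac{20 t}{3}\right) e^{- \frac{20 t}{3}} u\left(t\right)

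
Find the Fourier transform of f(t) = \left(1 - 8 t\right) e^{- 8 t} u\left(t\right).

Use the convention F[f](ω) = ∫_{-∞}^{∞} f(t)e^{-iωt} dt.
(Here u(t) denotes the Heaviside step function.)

F(ω) = \frac{i \omega}{- \omega^{2} + 16 i \omega + 64}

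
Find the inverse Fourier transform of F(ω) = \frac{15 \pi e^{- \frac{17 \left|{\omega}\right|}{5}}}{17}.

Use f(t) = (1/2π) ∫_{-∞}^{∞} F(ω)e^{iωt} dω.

f(t) = \frac{3}{t^{2} + \frac{289}{25}}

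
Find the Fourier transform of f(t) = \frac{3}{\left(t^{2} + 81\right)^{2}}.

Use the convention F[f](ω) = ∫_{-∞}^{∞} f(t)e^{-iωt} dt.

F(ω) = \frac{\pi \left(9 \left|{\omega}\right| + 1\right) e^{- 9 \left|{\omega}\right|}}{486}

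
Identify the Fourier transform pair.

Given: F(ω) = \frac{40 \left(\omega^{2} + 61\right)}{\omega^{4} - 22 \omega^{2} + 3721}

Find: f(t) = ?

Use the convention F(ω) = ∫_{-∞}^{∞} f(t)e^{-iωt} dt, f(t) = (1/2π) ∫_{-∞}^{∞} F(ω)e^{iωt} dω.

f(t) = 4 e^{- 5 \left|{t}\right|} \cos{\left(6 t \right)}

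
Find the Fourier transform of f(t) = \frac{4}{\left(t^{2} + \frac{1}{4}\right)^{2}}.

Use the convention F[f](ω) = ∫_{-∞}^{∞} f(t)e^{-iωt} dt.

F(ω) = 8 \pi \left(\left|{\omega}\right| + 2\right) e^{- \frac{\left|{\omega}\right|}{2}}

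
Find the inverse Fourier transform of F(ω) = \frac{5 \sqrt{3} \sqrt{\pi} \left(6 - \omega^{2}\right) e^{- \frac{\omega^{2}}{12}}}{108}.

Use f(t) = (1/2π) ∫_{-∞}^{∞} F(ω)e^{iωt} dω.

f(t) = 5 t^{2} e^{- 3 t^{2}}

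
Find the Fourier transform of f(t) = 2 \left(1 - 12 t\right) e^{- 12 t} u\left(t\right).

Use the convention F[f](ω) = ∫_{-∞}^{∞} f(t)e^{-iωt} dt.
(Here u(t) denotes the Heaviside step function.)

F(ω) = \frac{2 i \omega}{- \omega^{2} + 24 i \omega + 144}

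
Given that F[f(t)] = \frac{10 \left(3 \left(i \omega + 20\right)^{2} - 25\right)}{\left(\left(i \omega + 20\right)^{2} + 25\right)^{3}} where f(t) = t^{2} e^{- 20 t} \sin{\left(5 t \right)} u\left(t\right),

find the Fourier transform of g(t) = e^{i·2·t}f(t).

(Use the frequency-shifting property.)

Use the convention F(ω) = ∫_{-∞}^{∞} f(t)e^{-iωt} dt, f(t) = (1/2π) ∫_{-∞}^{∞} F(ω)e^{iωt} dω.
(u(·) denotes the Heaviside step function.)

F[g](ω) = \frac{10 \left(3 \left(i \left(\omega - 2\right) + 20\right)^{2} - 25\right)}{\left(\left(i \left(\omega - 2\right) + 20\right)^{2} + 25\right)^{3}}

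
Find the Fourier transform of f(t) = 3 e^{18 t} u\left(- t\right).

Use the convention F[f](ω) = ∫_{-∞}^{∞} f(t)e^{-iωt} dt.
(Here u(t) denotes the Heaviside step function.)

F(ω) = - \frac{3}{i \omega - 18}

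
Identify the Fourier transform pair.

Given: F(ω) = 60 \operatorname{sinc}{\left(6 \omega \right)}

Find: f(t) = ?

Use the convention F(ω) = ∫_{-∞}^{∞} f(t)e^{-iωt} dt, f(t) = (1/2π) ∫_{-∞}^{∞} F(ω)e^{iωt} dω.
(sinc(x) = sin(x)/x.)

f(t) = 5 \left(\begin{cases} 1 & \text{for}\: \left|{t}\right| < 6 \\0 & \text{otherwise} \end{cases}\right)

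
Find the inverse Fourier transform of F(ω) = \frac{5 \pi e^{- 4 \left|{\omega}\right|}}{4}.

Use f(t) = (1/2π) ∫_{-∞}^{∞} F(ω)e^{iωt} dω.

f(t) = \frac{5}{t^{2} + 16}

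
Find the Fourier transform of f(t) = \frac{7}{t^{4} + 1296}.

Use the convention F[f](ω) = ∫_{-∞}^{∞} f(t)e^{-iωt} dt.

F(ω) = \frac{7 \pi e^{- 3 \sqrt{2} \left|{\omega}\right|} \sin{\left(3 \sqrt{2} \left|{\omega}\right| + \frac{\pi}{4} \right)}}{216}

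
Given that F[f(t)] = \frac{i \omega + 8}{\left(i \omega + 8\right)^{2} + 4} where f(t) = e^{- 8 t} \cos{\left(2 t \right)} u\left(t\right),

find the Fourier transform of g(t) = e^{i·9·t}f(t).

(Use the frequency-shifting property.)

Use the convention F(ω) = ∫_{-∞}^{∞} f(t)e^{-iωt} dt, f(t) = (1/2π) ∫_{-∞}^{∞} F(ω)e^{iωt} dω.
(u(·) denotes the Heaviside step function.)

F[g](ω) = \frac{i \left(\omega - 9\right) + 8}{\left(i \left(\omega - 9\right) + 8\right)^{2} + 4}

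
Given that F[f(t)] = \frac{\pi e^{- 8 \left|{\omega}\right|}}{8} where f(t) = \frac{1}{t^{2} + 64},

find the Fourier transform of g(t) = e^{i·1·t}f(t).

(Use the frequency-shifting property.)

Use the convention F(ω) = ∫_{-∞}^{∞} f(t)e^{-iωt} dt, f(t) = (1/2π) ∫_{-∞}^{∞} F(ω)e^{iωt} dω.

F[g](ω) = \frac{\pi e^{- 8 \left|{\omega - 1}\right|}}{8}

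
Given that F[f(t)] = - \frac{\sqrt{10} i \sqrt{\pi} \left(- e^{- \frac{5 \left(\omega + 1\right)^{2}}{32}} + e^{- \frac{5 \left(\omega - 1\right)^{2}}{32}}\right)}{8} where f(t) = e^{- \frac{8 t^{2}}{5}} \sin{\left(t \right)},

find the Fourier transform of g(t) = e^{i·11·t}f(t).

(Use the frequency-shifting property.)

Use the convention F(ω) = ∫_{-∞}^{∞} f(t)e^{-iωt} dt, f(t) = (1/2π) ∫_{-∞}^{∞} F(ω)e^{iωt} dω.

F[g](ω) = \frac{\sqrt{10} i \sqrt{\pi} \left(e^{\frac{25 \omega}{8} + \frac{45}{2}} - e^{\frac{15 \omega}{4} + \frac{125}{8}}\right) e^{- \frac{5 \omega^{2}}{32} - \frac{305}{8}}}{8}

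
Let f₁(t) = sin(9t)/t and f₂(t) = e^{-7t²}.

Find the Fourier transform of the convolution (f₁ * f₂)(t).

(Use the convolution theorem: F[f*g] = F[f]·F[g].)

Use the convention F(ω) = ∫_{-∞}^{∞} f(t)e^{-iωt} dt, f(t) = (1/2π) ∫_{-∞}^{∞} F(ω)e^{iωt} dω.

F[f₁*f₂](ω) = \begin{cases} \frac{\sqrt{7} \pi^{\frac{3}{2}} e^{- \frac{\omega^{2}}{28}}}{7} & \text{for}\: \omega > -9 \wedge \omega < 9 \\0 & \text{otherwise} \end{cases}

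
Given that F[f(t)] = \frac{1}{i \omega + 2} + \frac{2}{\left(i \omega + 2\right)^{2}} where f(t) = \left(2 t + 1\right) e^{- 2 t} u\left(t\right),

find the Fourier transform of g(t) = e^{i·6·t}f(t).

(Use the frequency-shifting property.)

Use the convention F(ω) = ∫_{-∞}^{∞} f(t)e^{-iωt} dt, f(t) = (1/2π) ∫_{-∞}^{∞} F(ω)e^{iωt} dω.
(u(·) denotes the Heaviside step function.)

F[g](ω) = \frac{2 i \left(\omega - 6\right) + \left(i \left(\omega - 6\right) + 2\right)^{2} + 4}{\left(i \left(\omega - 6\right) + 2\right)^{3}}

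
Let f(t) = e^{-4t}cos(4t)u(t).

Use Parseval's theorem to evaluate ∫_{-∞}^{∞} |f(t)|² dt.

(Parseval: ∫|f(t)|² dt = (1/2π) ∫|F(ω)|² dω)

∫|f(t)|² dt = \frac{3}{32}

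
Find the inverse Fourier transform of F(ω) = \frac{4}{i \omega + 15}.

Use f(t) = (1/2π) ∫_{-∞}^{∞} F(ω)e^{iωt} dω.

f(t) = 4 e^{- 15 t} u\left(t\right)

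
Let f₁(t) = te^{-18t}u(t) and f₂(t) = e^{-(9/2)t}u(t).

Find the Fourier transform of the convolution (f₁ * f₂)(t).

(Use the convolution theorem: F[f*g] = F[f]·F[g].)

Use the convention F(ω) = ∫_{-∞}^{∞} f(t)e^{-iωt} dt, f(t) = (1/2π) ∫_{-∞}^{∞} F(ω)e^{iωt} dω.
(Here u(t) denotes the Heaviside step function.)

F[f₁*f₂](ω) = \frac{2}{\left(i \omega + 18\right)^{2} \left(2 i \omega + 9\right)}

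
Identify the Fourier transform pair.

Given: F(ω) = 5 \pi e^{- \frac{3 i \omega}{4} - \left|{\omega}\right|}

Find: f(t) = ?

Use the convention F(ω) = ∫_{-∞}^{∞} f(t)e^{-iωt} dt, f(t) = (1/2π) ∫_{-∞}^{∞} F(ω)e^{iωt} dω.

f(t) = \frac{5}{\left(t - \frac{3}{4}\right)^{2} + 1}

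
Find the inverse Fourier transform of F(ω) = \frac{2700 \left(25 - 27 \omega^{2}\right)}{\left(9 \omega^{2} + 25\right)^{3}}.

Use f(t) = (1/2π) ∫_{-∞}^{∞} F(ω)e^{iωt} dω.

f(t) = 5 t^{2} e^{- \frac{5 \left|{t}\right|}{3}}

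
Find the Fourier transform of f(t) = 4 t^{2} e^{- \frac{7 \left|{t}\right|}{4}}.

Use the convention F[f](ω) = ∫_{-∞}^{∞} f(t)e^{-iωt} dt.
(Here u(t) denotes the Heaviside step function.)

F(ω) = \frac{7168 \left(49 - 48 \omega^{2}\right)}{\left(16 \omega^{2} + 49\right)^{3}}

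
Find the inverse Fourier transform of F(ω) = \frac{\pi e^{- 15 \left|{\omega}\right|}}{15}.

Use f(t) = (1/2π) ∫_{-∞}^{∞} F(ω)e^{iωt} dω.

f(t) = \frac{1}{t^{2} + 225}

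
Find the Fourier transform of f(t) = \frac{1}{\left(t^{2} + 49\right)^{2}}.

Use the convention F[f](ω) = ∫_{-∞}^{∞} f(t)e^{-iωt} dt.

F(ω) = \frac{\pi \left(7 \left|{\omega}\right| + 1\right) e^{- 7 \left|{\omega}\right|}}{686}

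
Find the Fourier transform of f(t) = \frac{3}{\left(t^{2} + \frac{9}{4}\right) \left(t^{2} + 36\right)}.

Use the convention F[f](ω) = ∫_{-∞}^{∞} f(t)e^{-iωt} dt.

F(ω) = - \frac{2 \pi e^{- 6 \left|{\omega}\right|}}{135} + \frac{8 \pi e^{- \frac{3 \left|{\omega}\right|}{2}}}{135}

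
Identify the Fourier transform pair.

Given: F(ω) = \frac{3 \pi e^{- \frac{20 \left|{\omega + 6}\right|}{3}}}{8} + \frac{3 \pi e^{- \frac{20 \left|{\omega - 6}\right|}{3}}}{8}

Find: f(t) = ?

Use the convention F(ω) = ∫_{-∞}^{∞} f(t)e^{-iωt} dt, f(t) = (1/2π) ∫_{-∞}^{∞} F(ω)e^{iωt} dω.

f(t) = \frac{5 \cos{\left(6 t \right)}}{t^{2} + \frac{400}{9}}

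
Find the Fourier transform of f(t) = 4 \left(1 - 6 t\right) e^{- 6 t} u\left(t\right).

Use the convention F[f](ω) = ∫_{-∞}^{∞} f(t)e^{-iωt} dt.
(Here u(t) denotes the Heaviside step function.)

F(ω) = \frac{4 i \omega}{- \omega^{2} + 12 i \omega + 36}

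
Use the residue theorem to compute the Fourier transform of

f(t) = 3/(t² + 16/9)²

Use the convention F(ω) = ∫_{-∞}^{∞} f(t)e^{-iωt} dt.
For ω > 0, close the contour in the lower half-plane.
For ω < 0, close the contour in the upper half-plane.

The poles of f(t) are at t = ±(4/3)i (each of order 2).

Let g(z) = f(z)e^{-iωz}; for large |z| the factor e^{-iωz} decays in the lower half-plane when ω > 0 and in the upper half-plane when ω < 0.

Case ω > 0 (lower half-plane, clockwise contour ⇒ F(ω) = -2πi·ΣRes):
  Res_{z = - \frac{4 i}{3}} g(z) = \frac{27 i \left(4 \omega + 3\right) e^{- \frac{4 \omega}{3}}}{256} (pole of order 2)
  F(ω) = -2πi·ΣRes = \frac{27 \pi \left(4 \omega + 3\right) e^{- \frac{4 \omega}{3}}}{128}

Case ω < 0 (upper half-plane, counterclockwise contour ⇒ F(ω) = +2πi·ΣRes):
  Res_{z = \frac{4 i}{3}} g(z) = \frac{27 i \left(4 \omega - 3\right) e^{\frac{4 \omega}{3}}}{256} (pole of order 2)
  F(ω) = 2πi·ΣRes = \frac{27 \pi \left(3 - 4 \omega\right) e^{\frac{4 \omega}{3}}}{128}

Both cases combine into a single formula in |ω|:

F(ω) = \frac{27 \pi \left(4 \left|{\omega}\right| + 3\right) e^{- \frac{4 \left|{\omega}\right|}{3}}}{128}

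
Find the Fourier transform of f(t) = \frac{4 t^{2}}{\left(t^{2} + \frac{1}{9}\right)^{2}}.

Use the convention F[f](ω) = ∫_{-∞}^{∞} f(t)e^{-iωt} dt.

F(ω) = 2 \pi \left(3 - \left|{\omega}\right|\right) e^{- \frac{\left|{\omega}\right|}{3}}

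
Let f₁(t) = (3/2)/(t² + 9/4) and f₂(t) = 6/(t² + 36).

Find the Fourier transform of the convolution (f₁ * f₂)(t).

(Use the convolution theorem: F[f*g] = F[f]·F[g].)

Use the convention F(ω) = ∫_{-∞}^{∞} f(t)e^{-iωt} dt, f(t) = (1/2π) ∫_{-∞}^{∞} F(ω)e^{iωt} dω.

F[f₁*f₂](ω) = \pi^{2} e^{- \frac{15 \left|{\omega}\right|}{2}}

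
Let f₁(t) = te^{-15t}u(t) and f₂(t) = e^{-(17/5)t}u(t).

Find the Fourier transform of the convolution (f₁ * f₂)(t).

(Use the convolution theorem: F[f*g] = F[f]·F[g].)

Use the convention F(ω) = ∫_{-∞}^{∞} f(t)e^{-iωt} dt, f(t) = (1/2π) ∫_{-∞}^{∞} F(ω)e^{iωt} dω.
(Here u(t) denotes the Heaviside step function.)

F[f₁*f₂](ω) = \frac{5}{\left(i \omega + 15\right)^{2} \left(5 i \omega + 17\right)}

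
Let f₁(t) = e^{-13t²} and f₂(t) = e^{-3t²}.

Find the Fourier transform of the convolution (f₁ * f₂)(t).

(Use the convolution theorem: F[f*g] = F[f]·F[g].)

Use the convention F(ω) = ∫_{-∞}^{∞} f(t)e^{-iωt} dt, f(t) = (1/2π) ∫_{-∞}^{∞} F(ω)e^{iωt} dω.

F[f₁*f₂](ω) = \frac{\sqrt{39} \pi e^{- \frac{4 \omega^{2}}{39}}}{39}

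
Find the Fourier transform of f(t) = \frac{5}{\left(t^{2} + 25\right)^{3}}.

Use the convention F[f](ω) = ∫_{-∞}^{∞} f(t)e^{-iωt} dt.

F(ω) = \frac{\pi \left(25 \omega^{2} + 15 \left|{\omega}\right| + 3\right) e^{- 5 \left|{\omega}\right|}}{5000}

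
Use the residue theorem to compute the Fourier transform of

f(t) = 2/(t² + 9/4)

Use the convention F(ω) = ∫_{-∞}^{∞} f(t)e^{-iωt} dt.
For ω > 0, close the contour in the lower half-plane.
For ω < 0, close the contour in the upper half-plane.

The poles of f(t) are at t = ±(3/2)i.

Let g(z) = f(z)e^{-iωz}; for large |z| the factor e^{-iωz} decays in the lower half-plane when ω > 0 and in the upper half-plane when ω < 0.

Case ω > 0 (lower half-plane, clockwise contour ⇒ F(ω) = -2πi·ΣRes):
  Res_{z = - \frac{3 i}{2}} g(z) = \frac{2 i e^{- \frac{3 \omega}{2}}}{3}
  F(ω) = -2πi·ΣRes = \frac{4 \pi e^{- \frac{3 \omega}{2}}}{3}

Case ω < 0 (upper half-plane, counterclockwise contour ⇒ F(ω) = +2πi·ΣRes):
  Res_{z = \frac{3 i}{2}} g(z) = - \frac{2 i e^{\frac{3 \omega}{2}}}{3}
  F(ω) = 2πi·ΣRes = \frac{4 \pi e^{\frac{3 \omega}{2}}}{3}

Both cases combine into a single formula in |ω|:

F(ω) = \frac{4 \pi e^{- \frac{3 \left|{\omega}\right|}{2}}}{3}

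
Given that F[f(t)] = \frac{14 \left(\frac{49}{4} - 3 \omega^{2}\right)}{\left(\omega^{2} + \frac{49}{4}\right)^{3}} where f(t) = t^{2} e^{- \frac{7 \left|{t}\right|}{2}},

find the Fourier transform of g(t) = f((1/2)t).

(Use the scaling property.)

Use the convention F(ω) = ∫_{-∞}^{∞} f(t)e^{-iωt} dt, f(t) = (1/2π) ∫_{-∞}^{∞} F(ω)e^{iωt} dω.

F[g](ω) = \frac{448 \left(49 - 48 \omega^{2}\right)}{\left(16 \omega^{2} + 49\right)^{3}}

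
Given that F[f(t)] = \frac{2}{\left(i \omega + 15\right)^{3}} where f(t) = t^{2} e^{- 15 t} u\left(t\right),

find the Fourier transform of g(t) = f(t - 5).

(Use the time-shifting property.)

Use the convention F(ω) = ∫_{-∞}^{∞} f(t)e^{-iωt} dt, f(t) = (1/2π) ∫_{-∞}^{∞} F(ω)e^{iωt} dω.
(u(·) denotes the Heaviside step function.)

F[g](ω) = \frac{2 e^{- 5 i \omega}}{\left(i \omega + 15\right)^{3}}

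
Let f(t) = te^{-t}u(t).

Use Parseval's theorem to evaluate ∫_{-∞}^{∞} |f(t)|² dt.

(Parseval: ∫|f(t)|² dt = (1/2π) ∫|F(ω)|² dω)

∫|f(t)|² dt = \frac{1}{4}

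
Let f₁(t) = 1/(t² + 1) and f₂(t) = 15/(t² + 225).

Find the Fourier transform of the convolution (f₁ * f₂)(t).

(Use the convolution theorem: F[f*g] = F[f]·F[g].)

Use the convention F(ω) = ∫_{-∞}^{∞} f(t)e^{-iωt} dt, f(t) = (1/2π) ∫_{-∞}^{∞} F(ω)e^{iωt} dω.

F[f₁*f₂](ω) = \pi^{2} e^{- 16 \left|{\omega}\right|}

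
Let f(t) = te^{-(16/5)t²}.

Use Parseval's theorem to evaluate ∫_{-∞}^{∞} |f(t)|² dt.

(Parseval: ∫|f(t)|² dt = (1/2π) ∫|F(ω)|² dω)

∫|f(t)|² dt = \frac{5 \sqrt{10} \sqrt{\pi}}{512}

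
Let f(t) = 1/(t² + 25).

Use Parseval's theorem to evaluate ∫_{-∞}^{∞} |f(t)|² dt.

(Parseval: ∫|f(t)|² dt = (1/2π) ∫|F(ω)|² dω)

∫|f(t)|² dt = \frac{\pi}{250}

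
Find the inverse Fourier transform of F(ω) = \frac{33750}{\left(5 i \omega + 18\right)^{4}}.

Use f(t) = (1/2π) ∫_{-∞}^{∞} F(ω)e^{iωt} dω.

f(t) = 9 t^{3} e^{- \frac{18 t}{5}} u\left(t\right)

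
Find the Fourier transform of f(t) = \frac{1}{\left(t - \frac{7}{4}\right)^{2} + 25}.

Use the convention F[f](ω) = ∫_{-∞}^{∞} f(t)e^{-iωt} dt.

F(ω) = \frac{\pi e^{- \frac{7 i \omega}{4} - 5 \left|{\omega}\right|}}{5}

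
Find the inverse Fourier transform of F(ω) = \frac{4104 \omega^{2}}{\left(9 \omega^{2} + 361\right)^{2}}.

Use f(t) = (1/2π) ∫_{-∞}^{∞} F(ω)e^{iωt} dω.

f(t) = 2 \left(1 - \frac{19 \left|{t}\right|}{3}\right) e^{- \frac{19 \left|{t}\right|}{3}}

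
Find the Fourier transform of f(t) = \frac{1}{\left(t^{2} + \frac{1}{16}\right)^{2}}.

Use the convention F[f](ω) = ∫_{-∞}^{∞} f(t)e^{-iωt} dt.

F(ω) = 8 \pi \left(\left|{\omega}\right| + 4\right) e^{- \frac{\left|{\omega}\right|}{4}}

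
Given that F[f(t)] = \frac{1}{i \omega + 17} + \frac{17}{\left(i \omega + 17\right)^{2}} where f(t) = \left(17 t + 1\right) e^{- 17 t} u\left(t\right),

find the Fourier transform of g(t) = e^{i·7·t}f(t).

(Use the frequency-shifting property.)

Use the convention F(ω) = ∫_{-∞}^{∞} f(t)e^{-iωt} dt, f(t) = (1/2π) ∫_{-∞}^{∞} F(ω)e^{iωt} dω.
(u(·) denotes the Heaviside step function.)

F[g](ω) = \frac{17 i \left(\omega - 7\right) + \left(i \left(\omega - 7\right) + 17\right)^{2} + 289}{\left(i \left(\omega - 7\right) + 17\right)^{3}}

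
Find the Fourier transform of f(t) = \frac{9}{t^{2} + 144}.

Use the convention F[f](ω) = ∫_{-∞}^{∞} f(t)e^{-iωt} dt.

F(ω) = \frac{3 \pi e^{- 12 \left|{\omega}\right|}}{4}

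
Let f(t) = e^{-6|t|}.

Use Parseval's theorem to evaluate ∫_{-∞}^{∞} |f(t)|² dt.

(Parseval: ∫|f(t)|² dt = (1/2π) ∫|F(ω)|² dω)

∫|f(t)|² dt = \frac{1}{6}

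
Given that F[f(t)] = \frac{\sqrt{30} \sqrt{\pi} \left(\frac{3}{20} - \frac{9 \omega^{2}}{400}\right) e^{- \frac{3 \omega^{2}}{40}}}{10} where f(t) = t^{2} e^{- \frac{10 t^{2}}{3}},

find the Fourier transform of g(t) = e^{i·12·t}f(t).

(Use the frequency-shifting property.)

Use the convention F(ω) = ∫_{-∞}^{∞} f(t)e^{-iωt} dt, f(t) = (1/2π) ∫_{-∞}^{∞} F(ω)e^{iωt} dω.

F[g](ω) = \frac{3 \sqrt{30} \sqrt{\pi} \left(20 - 3 \left(\omega - 12\right)^{2}\right) e^{- \frac{3 \left(\omega - 12\right)^{2}}{40}}}{4000}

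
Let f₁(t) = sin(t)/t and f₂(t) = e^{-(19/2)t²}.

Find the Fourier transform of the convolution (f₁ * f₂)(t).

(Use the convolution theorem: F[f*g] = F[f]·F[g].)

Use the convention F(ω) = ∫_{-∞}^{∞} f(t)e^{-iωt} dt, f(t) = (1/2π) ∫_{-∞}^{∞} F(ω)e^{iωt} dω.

F[f₁*f₂](ω) = \begin{cases} \frac{\sqrt{38} \pi^{\frac{3}{2}} e^{- \frac{\omega^{2}}{38}}}{19} & \text{for}\: \omega > -1 \wedge \omega < 1 \\0 & \text{otherwise} \end{cases}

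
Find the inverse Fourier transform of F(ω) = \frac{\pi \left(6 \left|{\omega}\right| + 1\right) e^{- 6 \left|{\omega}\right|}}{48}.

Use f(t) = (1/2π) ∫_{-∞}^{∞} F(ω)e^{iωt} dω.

f(t) = \frac{9}{\left(t^{2} + 36\right)^{2}}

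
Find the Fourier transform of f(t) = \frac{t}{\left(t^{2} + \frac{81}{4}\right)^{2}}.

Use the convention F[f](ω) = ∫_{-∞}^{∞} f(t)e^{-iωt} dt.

F(ω) = - \frac{i \pi \omega e^{- \frac{9 \left|{\omega}\right|}{2}}}{9}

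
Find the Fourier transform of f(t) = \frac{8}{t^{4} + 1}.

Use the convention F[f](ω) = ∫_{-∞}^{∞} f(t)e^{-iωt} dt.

F(ω) = 8 \pi e^{- \frac{\sqrt{2} \left|{\omega}\right|}{2}} \sin{\left(\frac{\sqrt{2} \left|{\omega}\right|}{2} + \frac{\pi}{4} \right)}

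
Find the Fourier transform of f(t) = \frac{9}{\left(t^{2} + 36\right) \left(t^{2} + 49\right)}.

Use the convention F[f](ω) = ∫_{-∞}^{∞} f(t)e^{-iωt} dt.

F(ω) = \frac{3 \pi \left(7 e^{\left|{\omega}\right|} - 6\right) e^{- 7 \left|{\omega}\right|}}{182}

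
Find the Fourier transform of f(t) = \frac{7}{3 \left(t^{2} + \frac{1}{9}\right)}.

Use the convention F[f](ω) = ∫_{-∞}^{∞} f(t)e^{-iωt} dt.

F(ω) = 7 \pi e^{- \frac{\left|{\omega}\right|}{3}}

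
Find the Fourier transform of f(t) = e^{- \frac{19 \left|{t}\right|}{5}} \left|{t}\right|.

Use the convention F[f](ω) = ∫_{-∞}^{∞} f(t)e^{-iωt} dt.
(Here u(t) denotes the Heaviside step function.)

F(ω) = \frac{50 \left(361 - 25 \omega^{2}\right)}{\left(25 \omega^{2} + 361\right)^{2}}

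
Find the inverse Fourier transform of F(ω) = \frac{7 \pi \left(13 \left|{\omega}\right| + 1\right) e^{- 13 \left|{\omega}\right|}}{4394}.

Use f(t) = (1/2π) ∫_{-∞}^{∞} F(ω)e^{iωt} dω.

f(t) = \frac{7}{\left(t^{2} + 169\right)^{2}}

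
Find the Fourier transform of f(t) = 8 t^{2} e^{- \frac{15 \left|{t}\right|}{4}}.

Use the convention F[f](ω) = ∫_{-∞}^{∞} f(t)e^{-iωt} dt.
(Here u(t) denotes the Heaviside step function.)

F(ω) = \frac{92160 \left(75 - 16 \omega^{2}\right)}{\left(16 \omega^{2} + 225\right)^{3}}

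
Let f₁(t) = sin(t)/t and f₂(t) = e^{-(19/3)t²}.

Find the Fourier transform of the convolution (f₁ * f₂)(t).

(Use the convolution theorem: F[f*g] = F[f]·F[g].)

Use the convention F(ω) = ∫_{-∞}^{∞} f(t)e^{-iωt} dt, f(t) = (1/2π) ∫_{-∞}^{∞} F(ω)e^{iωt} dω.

F[f₁*f₂](ω) = \begin{cases} \frac{\sqrt{57} \pi^{\frac{3}{2}} e^{- \frac{3 \omega^{2}}{76}}}{19} & \text{for}\: \omega > -1 \wedge \omega < 1 \\0 & \text{otherwise} \end{cases}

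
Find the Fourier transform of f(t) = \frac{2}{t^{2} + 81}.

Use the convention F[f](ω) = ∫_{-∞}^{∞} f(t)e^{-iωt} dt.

F(ω) = \frac{2 \pi e^{- 9 \left|{\omega}\right|}}{9}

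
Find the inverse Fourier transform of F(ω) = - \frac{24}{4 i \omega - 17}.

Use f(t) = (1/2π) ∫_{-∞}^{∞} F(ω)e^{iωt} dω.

f(t) = 6 e^{\frac{17 t}{4}} u\left(- t\right)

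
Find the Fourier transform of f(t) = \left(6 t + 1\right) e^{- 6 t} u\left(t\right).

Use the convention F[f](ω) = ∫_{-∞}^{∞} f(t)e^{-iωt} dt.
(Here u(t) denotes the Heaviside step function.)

F(ω) = \frac{- i \omega - 12}{\omega^{2} - 12 i \omega - 36}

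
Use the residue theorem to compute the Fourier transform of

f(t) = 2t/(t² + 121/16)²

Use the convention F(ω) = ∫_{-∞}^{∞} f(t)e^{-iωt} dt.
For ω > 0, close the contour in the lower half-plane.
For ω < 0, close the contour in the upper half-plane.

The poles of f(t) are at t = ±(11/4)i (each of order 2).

Let g(z) = f(z)e^{-iωz}; for large |z| the factor e^{-iωz} decays in the lower half-plane when ω > 0 and in the upper half-plane when ω < 0.

Case ω > 0 (lower half-plane, clockwise contour ⇒ F(ω) = -2πi·ΣRes):
  Res_{z = - \frac{11 i}{4}} g(z) = \frac{2 \omega e^{- \frac{11 \omega}{4}}}{11} (pole of order 2)
  F(ω) = -2πi·ΣRes = - \frac{4 i \pi \omega e^{- \frac{11 \omega}{4}}}{11}

Case ω < 0 (upper half-plane, counterclockwise contour ⇒ F(ω) = +2πi·ΣRes):
  Res_{z = \frac{11 i}{4}} g(z) = - \frac{2 \omega e^{\frac{11 \omega}{4}}}{11} (pole of order 2)
  F(ω) = 2πi·ΣRes = - \frac{4 i \pi \omega e^{\frac{11 \omega}{4}}}{11}

Both cases combine into a single formula in |ω|:

F(ω) = - \frac{4 i \pi \omega e^{- \frac{11 \left|{\omega}\right|}{4}}}{11}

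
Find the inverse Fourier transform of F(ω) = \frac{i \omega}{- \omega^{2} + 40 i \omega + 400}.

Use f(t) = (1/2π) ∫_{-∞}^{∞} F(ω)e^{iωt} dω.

f(t) = \left(1 - 20 t\right) e^{- 20 t} u\left(t\right)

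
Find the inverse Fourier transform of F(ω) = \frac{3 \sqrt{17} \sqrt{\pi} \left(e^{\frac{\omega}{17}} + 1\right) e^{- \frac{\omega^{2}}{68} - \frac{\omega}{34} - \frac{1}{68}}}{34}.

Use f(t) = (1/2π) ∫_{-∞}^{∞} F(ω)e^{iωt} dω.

f(t) = 3 e^{- 17 t^{2}} \cos{\left(t \right)}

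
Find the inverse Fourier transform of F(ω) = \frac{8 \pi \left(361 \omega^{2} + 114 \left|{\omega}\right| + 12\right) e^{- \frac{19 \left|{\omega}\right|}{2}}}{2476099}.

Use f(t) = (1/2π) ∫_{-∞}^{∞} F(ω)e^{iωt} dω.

f(t) = \frac{8}{\left(t^{2} + \frac{361}{4}\right)^{3}}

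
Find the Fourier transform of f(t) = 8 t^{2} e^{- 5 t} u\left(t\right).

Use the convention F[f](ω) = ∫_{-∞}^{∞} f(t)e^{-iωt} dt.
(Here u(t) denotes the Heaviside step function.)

F(ω) = \frac{16}{\left(i \omega + 5\right)^{3}}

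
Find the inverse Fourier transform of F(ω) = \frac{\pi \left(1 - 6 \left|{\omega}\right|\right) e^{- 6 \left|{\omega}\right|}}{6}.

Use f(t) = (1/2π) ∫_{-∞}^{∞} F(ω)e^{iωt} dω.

f(t) = \frac{2 t^{2}}{\left(t^{2} + 36\right)^{2}}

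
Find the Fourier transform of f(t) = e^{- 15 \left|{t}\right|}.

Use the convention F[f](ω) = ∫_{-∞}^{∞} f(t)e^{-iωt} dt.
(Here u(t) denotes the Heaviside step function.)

F(ω) = \frac{30}{\omega^{2} + 225}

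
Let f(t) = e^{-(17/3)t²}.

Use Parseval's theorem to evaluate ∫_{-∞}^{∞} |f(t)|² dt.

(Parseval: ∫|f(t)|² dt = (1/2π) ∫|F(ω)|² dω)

∫|f(t)|² dt = \frac{\sqrt{102} \sqrt{\pi}}{34}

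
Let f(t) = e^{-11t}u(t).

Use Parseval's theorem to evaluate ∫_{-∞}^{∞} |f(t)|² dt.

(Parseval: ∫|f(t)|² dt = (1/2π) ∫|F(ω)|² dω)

∫|f(t)|² dt = \frac{1}{22}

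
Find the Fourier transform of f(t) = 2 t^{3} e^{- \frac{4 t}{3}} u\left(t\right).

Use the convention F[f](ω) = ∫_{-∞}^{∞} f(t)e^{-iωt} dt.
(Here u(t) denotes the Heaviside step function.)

F(ω) = \frac{972}{\left(3 i \omega + 4\right)^{4}}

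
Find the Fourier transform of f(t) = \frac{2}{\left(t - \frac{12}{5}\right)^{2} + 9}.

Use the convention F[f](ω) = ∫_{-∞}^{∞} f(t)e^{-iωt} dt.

F(ω) = \frac{2 \pi e^{- \frac{12 i \omega}{5} - 3 \left|{\omega}\right|}}{3}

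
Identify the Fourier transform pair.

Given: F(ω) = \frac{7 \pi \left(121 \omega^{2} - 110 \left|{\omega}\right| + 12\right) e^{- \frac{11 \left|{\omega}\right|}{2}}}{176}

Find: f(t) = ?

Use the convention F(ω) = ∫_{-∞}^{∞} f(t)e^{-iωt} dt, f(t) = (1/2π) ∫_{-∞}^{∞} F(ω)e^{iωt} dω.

f(t) = \frac{7 t^{4}}{\left(t^{2} + \frac{121}{4}\right)^{3}}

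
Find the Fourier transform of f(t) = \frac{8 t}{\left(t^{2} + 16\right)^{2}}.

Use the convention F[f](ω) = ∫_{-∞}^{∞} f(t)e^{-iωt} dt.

F(ω) = - i \pi \omega e^{- 4 \left|{\omega}\right|}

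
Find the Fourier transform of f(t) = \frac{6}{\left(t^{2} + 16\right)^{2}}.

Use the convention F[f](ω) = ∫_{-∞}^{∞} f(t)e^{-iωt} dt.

F(ω) = \frac{3 \pi \left(4 \left|{\omega}\right| + 1\right) e^{- 4 \left|{\omega}\right|}}{64}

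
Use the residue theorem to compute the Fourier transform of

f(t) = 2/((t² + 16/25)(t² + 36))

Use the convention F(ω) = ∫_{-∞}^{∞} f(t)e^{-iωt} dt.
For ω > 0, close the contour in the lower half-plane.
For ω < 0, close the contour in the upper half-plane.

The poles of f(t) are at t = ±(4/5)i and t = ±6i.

Let g(z) = f(z)e^{-iωz}; for large |z| the factor e^{-iωz} decays in the lower half-plane when ω > 0 and in the upper half-plane when ω < 0.

Case ω > 0 (lower half-plane, clockwise contour ⇒ F(ω) = -2πi·ΣRes):
  Res_{z = - \frac{4 i}{5}} g(z) = \frac{125 i e^{- \frac{4 \omega}{5}}}{3536}
  Res_{z = - 6 i} g(z) = - \frac{25 i e^{- 6 \omega}}{5304}
  F(ω) = -2πi·ΣRes = - \frac{25 \pi e^{- 6 \omega}}{2652} + \frac{125 \pi e^{- \frac{4 \omega}{5}}}{1768}

Case ω < 0 (upper half-plane, counterclockwise contour ⇒ F(ω) = +2πi·ΣRes):
  Res_{z = \frac{4 i}{5}} g(z) = - \frac{125 i e^{\frac{4 \omega}{5}}}{3536}
  Res_{z = 6 i} g(z) = \frac{25 i e^{6 \omega}}{5304}
  F(ω) = 2πi·ΣRes = \frac{25 \pi \left(15 e^{\frac{4 \omega}{5}} - 2 e^{6 \omega}\right)}{5304}

Both cases combine into a single formula in |ω|:

F(ω) = - \frac{25 \pi e^{- 6 \left|{\omega}\right|}}{2652} + \frac{125 \pi e^{- \frac{4 \left|{\omega}\right|}{5}}}{1768}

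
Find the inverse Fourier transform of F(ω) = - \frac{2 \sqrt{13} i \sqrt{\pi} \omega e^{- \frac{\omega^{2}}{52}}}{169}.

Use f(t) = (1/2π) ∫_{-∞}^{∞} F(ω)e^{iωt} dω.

f(t) = 4 t e^{- 13 t^{2}}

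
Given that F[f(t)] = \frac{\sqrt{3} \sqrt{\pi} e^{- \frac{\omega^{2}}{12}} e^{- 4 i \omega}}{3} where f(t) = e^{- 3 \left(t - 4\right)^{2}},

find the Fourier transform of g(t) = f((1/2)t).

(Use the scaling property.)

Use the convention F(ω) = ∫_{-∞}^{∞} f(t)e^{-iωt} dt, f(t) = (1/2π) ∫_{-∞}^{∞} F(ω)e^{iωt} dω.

F[g](ω) = \frac{2 \sqrt{3} \sqrt{\pi} e^{- \frac{\omega \left(\omega + 24 i\right)}{3}}}{3}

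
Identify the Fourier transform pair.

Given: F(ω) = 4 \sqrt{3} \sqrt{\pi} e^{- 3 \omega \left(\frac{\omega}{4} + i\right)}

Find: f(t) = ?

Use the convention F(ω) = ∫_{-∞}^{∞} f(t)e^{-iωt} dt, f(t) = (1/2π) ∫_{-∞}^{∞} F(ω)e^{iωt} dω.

f(t) = 4 e^{- \frac{\left(t - 3\right)^{2}}{3}}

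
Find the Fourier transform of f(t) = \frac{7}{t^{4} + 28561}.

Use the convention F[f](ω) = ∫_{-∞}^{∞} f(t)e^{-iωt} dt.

F(ω) = \frac{7 \pi e^{- \frac{13 \sqrt{2} \left|{\omega}\right|}{2}} \sin{\left(\frac{13 \sqrt{2} \left|{\omega}\right|}{2} + \frac{\pi}{4} \right)}}{2197}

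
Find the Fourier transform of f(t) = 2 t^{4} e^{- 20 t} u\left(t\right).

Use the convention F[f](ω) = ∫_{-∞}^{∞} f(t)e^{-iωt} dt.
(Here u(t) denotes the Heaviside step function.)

F(ω) = \frac{48}{\left(i \omega + 20\right)^{5}}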